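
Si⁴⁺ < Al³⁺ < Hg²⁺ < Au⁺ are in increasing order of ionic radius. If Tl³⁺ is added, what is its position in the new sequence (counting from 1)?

First list Z and electron count for each: Si⁴⁺ (Z=14, 10 e⁻), Al³⁺ (Z=13, 10 e⁻), Tl³⁺ (Z=81, 78 e⁻), Hg²⁺ (Z=80, 78 e⁻), Au⁺ (Z=79, 78 e⁻). Si⁴⁺ < Al³⁺ (isoelectronic, higher Z=14 is smaller); Al³⁺ < Tl³⁺ (same group, 3 shells fewer); Tl³⁺ < Hg²⁺ (both 78 e⁻, Z=81>80); Hg²⁺ < Au⁺ (both 78 e⁻, Z=80>79).
Putting Tl³⁺ in gives Si⁴⁺ < Al³⁺ < Tl³⁺ < Hg²⁺ < Au⁺; it lands at slot 3.

3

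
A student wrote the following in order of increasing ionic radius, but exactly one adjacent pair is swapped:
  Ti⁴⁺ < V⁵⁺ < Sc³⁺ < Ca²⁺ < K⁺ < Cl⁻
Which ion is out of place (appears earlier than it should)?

Ti⁴⁺

The pair Ti⁴⁺, V⁵⁺ is the wrong way round — V⁵⁺ and Ti⁴⁺ share 18 electrons; the higher nuclear charge on V (Z=23) contracts it more, so V⁵⁺ < Ti⁴⁺. All other adjacent pairs agree with periodic trends, so Ti⁴⁺ is the misplaced ion.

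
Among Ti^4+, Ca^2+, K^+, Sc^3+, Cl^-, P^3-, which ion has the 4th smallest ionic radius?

All of these have 18 electrons (isoelectronic). With the same electron cloud, the ion with the most protons pulls it in tightest. Nuclear charges: Ti^4+ (Z=22), Sc^3+ (Z=21), Ca^2+ (Z=20), K^+ (Z=19), Cl^- (Z=17), P^3- (Z=15). Highest Z is smallest.
So the order is Ti^4+ < Sc^3+ < Ca^2+ < K^+ < Cl^- < P^3-; the 4th-smallest ion is K^+.

K^+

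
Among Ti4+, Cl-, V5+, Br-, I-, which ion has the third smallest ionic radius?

First list Z and electron count for each: V5+: 18 e⁻, Z=23, Ti4+: 18 e⁻, Z=22, Cl-: 18 e⁻, Z=17, Br-: 36 e⁻, Z=35, I-: 54 e⁻, Z=53. V5+ < Ti4+ (both 18 e⁻, Z=23>22); Ti4+ < Cl- (isoelectronic, higher Z=22 is smaller); Cl- < Br- (same group, period 3 vs 4); Br- < I- (same group, 1 shell fewer).
Ordering: V5+ < Ti4+ < Cl- < Br- < I-. The third smallest is Cl-.

Cl-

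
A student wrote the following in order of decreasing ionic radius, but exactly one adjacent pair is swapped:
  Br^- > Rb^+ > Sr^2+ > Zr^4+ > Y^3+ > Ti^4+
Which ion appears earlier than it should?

Check each adjacent pair. Zr^4+ and Y^3+ are reversed: they are isoelectronic (36 e⁻) and Zr has more protons than Y (40 vs 39), making Zr^4+ smaller. No other neighbouring pair contradicts the periodic trends, so Zr^4+ is the ion listed too early.

Zr^4+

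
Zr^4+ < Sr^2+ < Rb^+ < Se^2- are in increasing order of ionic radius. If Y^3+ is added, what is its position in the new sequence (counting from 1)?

All of these have 36 electrons (isoelectronic). With the same electron cloud, the ion with the most protons pulls it in tightest. Nuclear charges: Zr^4+ (Z=40), Y^3+ (Z=39), Sr^2+ (Z=38), Rb^+ (Z=37), Se^2- (Z=34). Highest Z is smallest.
Putting Y^3+ in gives Zr^4+ < Y^3+ < Sr^2+ < Rb^+ < Se^2-; it lands at slot 2.

2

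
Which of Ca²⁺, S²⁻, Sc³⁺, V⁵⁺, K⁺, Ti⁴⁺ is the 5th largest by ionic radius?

Each ion has 18 electrons. The ranking follows nuclear charge in reverse — greater Z gives a smaller radius. V⁵⁺ (Z=23), Ti⁴⁺ (Z=22), Sc³⁺ (Z=21), Ca²⁺ (Z=20), K⁺ (Z=19), S²⁻ (Z=16).
So the order is V⁵⁺ < Ti⁴⁺ < Sc³⁺ < Ca²⁺ < K⁺ < S²⁻; the 5th-largest ion is Ti⁴⁺.

Ti⁴⁺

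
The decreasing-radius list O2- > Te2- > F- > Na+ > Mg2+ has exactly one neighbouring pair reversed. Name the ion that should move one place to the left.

Scanning neighbour by neighbour, only O2-/Te2- violates a trend: same group and charge — period 2 sits above period 5, so O2- is smaller. That makes Te2- the one sitting a position late relative to where it belongs.

Te2-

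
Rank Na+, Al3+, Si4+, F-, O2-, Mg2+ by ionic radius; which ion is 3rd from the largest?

Isoelectronic series (10 e⁻ each). Size is set by nuclear charge: more protons means a smaller ion. Si4+ (Z=14), Al3+ (Z=13), Mg2+ (Z=12), Na+ (Z=11), F- (Z=9), O2- (Z=8).
Full ascending order: Si4+ < Al3+ < Mg2+ < Na+ < F- < O2-. Counting from the largest, position 3 is Na+.

Na+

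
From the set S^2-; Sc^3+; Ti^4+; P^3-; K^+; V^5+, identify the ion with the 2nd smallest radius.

Ti^4+

These species are isoelectronic with 18 electrons. The only difference is the number of protons: V^5+ (Z=23), Ti^4+ (Z=22), Sc^3+ (Z=21), K^+ (Z=19), S^2- (Z=16), P^3- (Z=15). The strongest nuclear pull (V^5+) gives the smallest ion.
Full ascending order: V^5+ < Ti^4+ < Sc^3+ < K^+ < S^2- < P^3-. Counting from the smallest, position 2 is Ti^4+.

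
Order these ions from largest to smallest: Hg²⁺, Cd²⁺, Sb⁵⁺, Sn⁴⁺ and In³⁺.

Sb⁵⁺ (Z=51, 46 e⁻), Sn⁴⁺ (Z=50, 46 e⁻), In³⁺ (Z=49, 46 e⁻), Cd²⁺ (Z=48, 46 e⁻), Hg²⁺ (Z=80, 78 e⁻). Sb⁵⁺ < Sn⁴⁺ (isoelectronic, higher Z=51 is smaller); Sn⁴⁺ < In³⁺ (isoelectronic, higher Z=50 is smaller); In³⁺ < Cd²⁺ (both 46 e⁻, Z=49>48); Cd²⁺ < Hg²⁺ (same group, 1 shell fewer).

Hg²⁺ > Cd²⁺ > In³⁺ > Sn⁴⁺ > Sb⁵⁺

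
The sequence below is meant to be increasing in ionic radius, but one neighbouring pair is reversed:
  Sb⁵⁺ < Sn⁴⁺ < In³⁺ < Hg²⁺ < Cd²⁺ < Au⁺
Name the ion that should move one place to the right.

Hg²⁺

Check each adjacent pair. Hg²⁺ and Cd²⁺ are reversed: same group and charge — period 5 sits above period 6, so Cd²⁺ is smaller. No other neighbouring pair contradicts the periodic trends, so Hg²⁺ is the ion listed too early.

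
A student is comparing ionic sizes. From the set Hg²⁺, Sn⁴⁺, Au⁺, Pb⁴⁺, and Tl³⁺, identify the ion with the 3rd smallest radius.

Tl³⁺

Sn⁴⁺ (Z=50, 46 e⁻), Pb⁴⁺ (Z=82, 78 e⁻), Tl³⁺ (Z=81, 78 e⁻), Hg²⁺ (Z=80, 78 e⁻), Au⁺ (Z=79, 78 e⁻). Sn⁴⁺ < Pb⁴⁺ (same group, period 5 vs 6); Pb⁴⁺ < Tl³⁺ (both 78 e⁻, Z=82>81); Tl³⁺ < Hg²⁺ (isoelectronic, higher Z=81 is smaller); Hg²⁺ < Au⁺ (both 78 e⁻, Z=80>79).
Full ascending order: Sn⁴⁺ < Pb⁴⁺ < Tl³⁺ < Hg²⁺ < Au⁺. Counting from the smallest, position 3 is Tl³⁺.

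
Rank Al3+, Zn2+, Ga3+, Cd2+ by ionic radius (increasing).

Al3+ < Ga3+ < Zn2+ < Cd2+

Tabulating Z and e⁻: Al3+: 10 e⁻, Z=13, Ga3+: 28 e⁻, Z=31, Zn2+: 28 e⁻, Z=30, Cd2+: 46 e⁻, Z=48. Al3+ < Ga3+ (same group, period 3 vs 4); Ga3+ < Zn2+ (isoelectronic, higher Z=31 is smaller); Zn2+ < Cd2+ (same group, period 4 vs 5).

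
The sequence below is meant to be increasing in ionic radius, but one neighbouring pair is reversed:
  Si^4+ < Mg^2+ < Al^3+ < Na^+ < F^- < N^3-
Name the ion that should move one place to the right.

Mg^2+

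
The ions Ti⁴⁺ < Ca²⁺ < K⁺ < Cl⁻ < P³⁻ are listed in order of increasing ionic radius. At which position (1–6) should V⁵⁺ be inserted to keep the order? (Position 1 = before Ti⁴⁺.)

All of these have 18 electrons (isoelectronic). With the same electron cloud, the ion with the most protons pulls it in tightest. Nuclear charges: V⁵⁺ (Z=23), Ti⁴⁺ (Z=22), Ca²⁺ (Z=20), K⁺ (Z=19), Cl⁻ (Z=17), P³⁻ (Z=15). Highest Z is smallest.
Merged order: V⁵⁺ < Ti⁴⁺ < Ca²⁺ < K⁺ < Cl⁻ < P³⁻ — V⁵⁺ is number 1.

1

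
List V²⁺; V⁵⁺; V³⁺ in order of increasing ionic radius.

Same element, different charge: the more highly charged cation has fewer electrons and a greater effective nuclear charge per electron, making V⁵⁺ the smallest.

V⁵⁺ < V³⁺ < V²⁺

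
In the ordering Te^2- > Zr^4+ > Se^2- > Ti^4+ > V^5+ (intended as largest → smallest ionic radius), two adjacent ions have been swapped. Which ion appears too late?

Check each adjacent pair. Zr^4+ and Se^2- are reversed: both have 36 electrons but Z(Zr)=40 > Z(Se)=34, so Zr^4+ should be the smaller of the two. No other neighbouring pair contradicts the periodic trends, so Se^2- is the ion listed too late.

Se^2-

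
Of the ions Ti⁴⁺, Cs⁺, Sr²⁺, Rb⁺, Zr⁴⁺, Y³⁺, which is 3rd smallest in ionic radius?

Y³⁺

Tabulating Z and e⁻: Ti⁴⁺: 18 e⁻, Z=22, Zr⁴⁺: 36 e⁻, Z=40, Y³⁺: 36 e⁻, Z=39, Sr²⁺: 36 e⁻, Z=38, Rb⁺: 36 e⁻, Z=37, Cs⁺: 54 e⁻, Z=55. Ti⁴⁺ < Zr⁴⁺ (same group, period 4 vs 5); Zr⁴⁺ < Y³⁺ (isoelectronic, higher Z=40 is smaller); Y³⁺ < Sr²⁺ (both 36 e⁻, Z=39>38); Sr²⁺ < Rb⁺ (both 36 e⁻, Z=38>37); Rb⁺ < Cs⁺ (same group, period 5 vs 6).
So the order is Ti⁴⁺ < Zr⁴⁺ < Y³⁺ < Sr²⁺ < Rb⁺ < Cs⁺; the 3rd-smallest ion is Y³⁺.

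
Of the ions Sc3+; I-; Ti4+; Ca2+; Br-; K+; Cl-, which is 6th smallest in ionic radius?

Br-

Electron counts and nuclear charges: Ti4+ (Z=22, 18 e⁻), Sc3+ (Z=21, 18 e⁻), Ca2+ (Z=20, 18 e⁻), K+ (Z=19, 18 e⁻), Cl- (Z=17, 18 e⁻), Br- (Z=35, 36 e⁻), I- (Z=53, 54 e⁻). Ti4+ < Sc3+ (isoelectronic, higher Z=22 is smaller); Sc3+ < Ca2+ (both 18 e⁻, Z=21>20); Ca2+ < K+ (isoelectronic, higher Z=20 is smaller); K+ < Cl- (both 18 e⁻, Z=19>17); Cl- < Br- (same group, period 3 vs 4); Br- < I- (same group, 1 shell fewer).
So the order is Ti4+ < Sc3+ < Ca2+ < K+ < Cl- < Br- < I-; the 6th-smallest ion is Br-.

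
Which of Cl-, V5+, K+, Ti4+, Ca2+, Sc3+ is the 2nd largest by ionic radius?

K+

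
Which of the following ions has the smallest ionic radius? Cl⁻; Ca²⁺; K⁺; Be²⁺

Be²⁺

Work out protons and electrons: Be²⁺ has 2 e⁻ (Z=4), Ca²⁺ has 18 e⁻ (Z=20), K⁺ has 18 e⁻ (Z=19), Cl⁻ has 18 e⁻ (Z=17). Be²⁺ < Ca²⁺ (same group, period 2 vs 4); Ca²⁺ < K⁺ (isoelectronic, higher Z=20 is smaller); K⁺ < Cl⁻ (isoelectronic, higher Z=19 is smaller).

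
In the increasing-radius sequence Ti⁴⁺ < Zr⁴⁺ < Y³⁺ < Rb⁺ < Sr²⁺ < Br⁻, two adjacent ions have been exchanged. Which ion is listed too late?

Sr²⁺

Compare adjacent ions: they are isoelectronic (36 e⁻) and Sr has more protons than Rb (38 vs 37), making Sr²⁺ smaller — yet in this increasing list Rb⁺ sits before Sr²⁺. Nothing else is reversed, so Sr²⁺ should move one place to the left.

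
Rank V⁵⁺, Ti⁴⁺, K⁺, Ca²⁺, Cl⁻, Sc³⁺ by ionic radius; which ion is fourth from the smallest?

Ca²⁺

These species are isoelectronic with 18 electrons. The only difference is the number of protons: V⁵⁺ (Z=23), Ti⁴⁺ (Z=22), Sc³⁺ (Z=21), Ca²⁺ (Z=20), K⁺ (Z=19), Cl⁻ (Z=17). The strongest nuclear pull (V⁵⁺) gives the smallest ion.
So the order is V⁵⁺ < Ti⁴⁺ < Sc³⁺ < Ca²⁺ < K⁺ < Cl⁻; the 4th-smallest ion is Ca²⁺.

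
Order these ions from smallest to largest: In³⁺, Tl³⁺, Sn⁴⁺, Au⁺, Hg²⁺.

Sn⁴⁺ < In³⁺ < Tl³⁺ < Hg²⁺ < Au⁺

First list Z and electron count for each: Sn⁴⁺ (Z=50, 46 e⁻), In³⁺ (Z=49, 46 e⁻), Tl³⁺ (Z=81, 78 e⁻), Hg²⁺ (Z=80, 78 e⁻), Au⁺ (Z=79, 78 e⁻). Sn⁴⁺ < In³⁺ (both 46 e⁻, Z=50>49); In³⁺ < Tl³⁺ (same group, 1 shell fewer); Tl³⁺ < Hg²⁺ (isoelectronic, higher Z=81 is smaller); Hg²⁺ < Au⁺ (both 78 e⁻, Z=80>79).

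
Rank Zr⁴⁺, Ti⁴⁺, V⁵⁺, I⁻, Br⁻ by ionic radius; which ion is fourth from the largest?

V⁵⁺ has 18 e⁻ (Z=23), Ti⁴⁺ has 18 e⁻ (Z=22), Zr⁴⁺ has 36 e⁻ (Z=40), Br⁻ has 36 e⁻ (Z=35), I⁻ has 54 e⁻ (Z=53). V⁵⁺ < Ti⁴⁺ (both 18 e⁻, Z=23>22); Ti⁴⁺ < Zr⁴⁺ (same group, 1 shell fewer); Zr⁴⁺ < Br⁻ (both 36 e⁻, Z=40>35); Br⁻ < I⁻ (same group, 1 shell fewer).
That gives V⁵⁺ < Ti⁴⁺ < Zr⁴⁺ < Br⁻ < I⁻. From the largest end, number 4 is Ti⁴⁺.

Ti⁴⁺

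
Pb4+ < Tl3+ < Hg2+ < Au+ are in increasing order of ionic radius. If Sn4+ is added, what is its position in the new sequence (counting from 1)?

Electron counts and nuclear charges: Sn4+ has 46 e⁻ (Z=50), Pb4+ has 78 e⁻ (Z=82), Tl3+ has 78 e⁻ (Z=81), Hg2+ has 78 e⁻ (Z=80), Au+ has 78 e⁻ (Z=79). Sn4+ < Pb4+ (same group, 1 shell fewer); Pb4+ < Tl3+ (isoelectronic, higher Z=82 is smaller); Tl3+ < Hg2+ (both 78 e⁻, Z=81>80); Hg2+ < Au+ (isoelectronic, higher Z=80 is smaller).
Putting Sn4+ in gives Sn4+ < Pb4+ < Tl3+ < Hg2+ < Au+; it lands at slot 1.

1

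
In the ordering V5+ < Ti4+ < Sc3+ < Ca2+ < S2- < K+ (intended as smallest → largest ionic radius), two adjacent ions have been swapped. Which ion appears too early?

The pair S2-, K+ is the wrong way round — both have 18 electrons but Z(K)=19 > Z(S)=16, so K+ should be the smaller of the two. All other adjacent pairs agree with periodic trends, so S2- is the misplaced ion.

S2-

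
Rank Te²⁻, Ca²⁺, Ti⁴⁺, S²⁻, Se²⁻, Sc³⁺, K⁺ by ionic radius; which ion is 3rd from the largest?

Ti⁴⁺ has 18 e⁻ (Z=22), Sc³⁺ has 18 e⁻ (Z=21), Ca²⁺ has 18 e⁻ (Z=20), K⁺ has 18 e⁻ (Z=19), S²⁻ has 18 e⁻ (Z=16), Se²⁻ has 36 e⁻ (Z=34), Te²⁻ has 54 e⁻ (Z=52). Ti⁴⁺ < Sc³⁺ (isoelectronic, higher Z=22 is smaller); Sc³⁺ < Ca²⁺ (isoelectronic, higher Z=21 is smaller); Ca²⁺ < K⁺ (both 18 e⁻, Z=20>19); K⁺ < S²⁻ (isoelectronic, higher Z=19 is smaller); S²⁻ < Se²⁻ (same group, period 3 vs 4); Se²⁻ < Te²⁻ (same group, 1 shell fewer).
Ordering: Ti⁴⁺ < Sc³⁺ < Ca²⁺ < K⁺ < S²⁻ < Se²⁻ < Te²⁻. The 3rd largest is S²⁻.

S²⁻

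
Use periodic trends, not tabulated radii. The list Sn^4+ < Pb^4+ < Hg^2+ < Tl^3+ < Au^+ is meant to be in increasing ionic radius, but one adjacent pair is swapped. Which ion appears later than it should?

Tl^3+

The pair Hg^2+, Tl^3+ is the wrong way round — Tl^3+ and Hg^2+ share 78 electrons; the higher nuclear charge on Tl (Z=81) contracts it more, so Tl^3+ < Hg^2+. All other adjacent pairs agree with periodic trends, so Tl^3+ is the misplaced ion.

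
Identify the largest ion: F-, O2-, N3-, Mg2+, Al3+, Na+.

These species are isoelectronic with 10 electrons. The only difference is the number of protons: Al3+ (Z=13), Mg2+ (Z=12), Na+ (Z=11), F- (Z=9), O2- (Z=8), N3- (Z=7). The strongest nuclear pull (Al3+) gives the smallest ion.

N3-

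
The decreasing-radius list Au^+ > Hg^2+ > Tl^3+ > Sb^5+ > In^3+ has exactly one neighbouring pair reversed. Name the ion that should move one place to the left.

In^3+

Check each adjacent pair. Sb^5+ and In^3+ are reversed: both have 46 electrons but Z(Sb)=51 > Z(In)=49, so Sb^5+ should be the smaller of the two. No other neighbouring pair contradicts the periodic trends, so In^3+ is the ion listed too late.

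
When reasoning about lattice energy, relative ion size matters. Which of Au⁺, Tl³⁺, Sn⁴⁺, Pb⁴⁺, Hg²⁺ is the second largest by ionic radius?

Hg²⁺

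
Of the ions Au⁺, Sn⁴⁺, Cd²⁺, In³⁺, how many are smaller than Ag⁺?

3

Sn⁴⁺: 46 e⁻, Z=50, In³⁺: 46 e⁻, Z=49, Cd²⁺: 46 e⁻, Z=48, Ag⁺: 46 e⁻, Z=47, Au⁺: 78 e⁻, Z=79. Sn⁴⁺ < In³⁺ (both 46 e⁻, Z=50>49); In³⁺ < Cd²⁺ (isoelectronic, higher Z=49 is smaller); Cd²⁺ < Ag⁺ (isoelectronic, higher Z=48 is smaller); Ag⁺ < Au⁺ (same group, 1 shell fewer).
Placing each against Ag⁺: smaller — Sn⁴⁺, In³⁺, Cd²⁺; larger — Au⁺. So 3 are smaller.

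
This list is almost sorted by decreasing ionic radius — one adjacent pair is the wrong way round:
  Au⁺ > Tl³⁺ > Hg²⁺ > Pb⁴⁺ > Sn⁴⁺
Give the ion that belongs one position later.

Tl³⁺

Scanning neighbour by neighbour, only Tl³⁺/Hg²⁺ violates a trend: both have 78 electrons but Z(Tl)=81 > Z(Hg)=80, so Tl³⁺ should be the smaller of the two. That makes Tl³⁺ the one sitting a position early relative to where it belongs.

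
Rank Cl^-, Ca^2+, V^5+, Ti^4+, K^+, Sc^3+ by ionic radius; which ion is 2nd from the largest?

K^+

Each ion has 18 electrons. The ranking follows nuclear charge in reverse — greater Z gives a smaller radius. V^5+ (Z=23), Ti^4+ (Z=22), Sc^3+ (Z=21), Ca^2+ (Z=20), K^+ (Z=19), Cl^- (Z=17).
Ordering: V^5+ < Ti^4+ < Sc^3+ < Ca^2+ < K^+ < Cl^-. The 2nd largest is K^+.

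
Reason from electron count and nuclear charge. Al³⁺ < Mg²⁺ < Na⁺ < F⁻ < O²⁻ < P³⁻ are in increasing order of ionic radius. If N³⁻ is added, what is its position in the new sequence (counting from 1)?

6

Tabulating Z and e⁻: Al³⁺ (Z=13, 10 e⁻), Mg²⁺ (Z=12, 10 e⁻), Na⁺ (Z=11, 10 e⁻), F⁻ (Z=9, 10 e⁻), O²⁻ (Z=8, 10 e⁻), N³⁻ (Z=7, 10 e⁻), P³⁻ (Z=15, 18 e⁻). Al³⁺ < Mg²⁺ (isoelectronic, higher Z=13 is smaller); Mg²⁺ < Na⁺ (both 10 e⁻, Z=12>11); Na⁺ < F⁻ (both 10 e⁻, Z=11>9); F⁻ < O²⁻ (both 10 e⁻, Z=9>8); O²⁻ < N³⁻ (both 10 e⁻, Z=8>7); N³⁻ < P³⁻ (same group, period 2 vs 3).
Merged order: Al³⁺ < Mg²⁺ < Na⁺ < F⁻ < O²⁻ < N³⁻ < P³⁻ — N³⁻ is number 6.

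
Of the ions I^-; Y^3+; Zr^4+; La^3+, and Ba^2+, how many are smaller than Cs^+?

4

First list Z and electron count for each: Zr^4+ has 36 e⁻ (Z=40), Y^3+ has 36 e⁻ (Z=39), La^3+ has 54 e⁻ (Z=57), Ba^2+ has 54 e⁻ (Z=56), Cs^+ has 54 e⁻ (Z=55), I^- has 54 e⁻ (Z=53). Zr^4+ < Y^3+ (isoelectronic, higher Z=40 is smaller); Y^3+ < La^3+ (same group, period 5 vs 6); La^3+ < Ba^2+ (both 54 e⁻, Z=57>56); Ba^2+ < Cs^+ (isoelectronic, higher Z=56 is smaller); Cs^+ < I^- (isoelectronic, higher Z=55 is smaller).
Placing each against Cs^+: smaller — Zr^4+, Y^3+, La^3+, Ba^2+; larger — I^-. That's 4.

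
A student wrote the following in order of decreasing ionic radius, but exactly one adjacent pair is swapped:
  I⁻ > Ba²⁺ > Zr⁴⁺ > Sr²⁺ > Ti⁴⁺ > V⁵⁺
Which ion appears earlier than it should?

Zr⁴⁺

Check each adjacent pair. Zr⁴⁺ and Sr²⁺ are reversed: Zr⁴⁺ and Sr²⁺ share 36 electrons; the higher nuclear charge on Zr (Z=40) contracts it more, so Zr⁴⁺ < Sr²⁺. No other neighbouring pair contradicts the periodic trends, so Zr⁴⁺ is the ion listed too early.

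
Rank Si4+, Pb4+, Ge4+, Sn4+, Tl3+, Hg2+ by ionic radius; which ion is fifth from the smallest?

First list Z and electron count for each: Si4+: 10 e⁻, Z=14, Ge4+: 28 e⁻, Z=32, Sn4+: 46 e⁻, Z=50, Pb4+: 78 e⁻, Z=82, Tl3+: 78 e⁻, Z=81, Hg2+: 78 e⁻, Z=80. Si4+ < Ge4+ (same group, period 3 vs 4); Ge4+ < Sn4+ (same group, 1 shell fewer); Sn4+ < Pb4+ (same group, 1 shell fewer); Pb4+ < Tl3+ (both 78 e⁻, Z=82>81); Tl3+ < Hg2+ (both 78 e⁻, Z=81>80).
Full ascending order: Si4+ < Ge4+ < Sn4+ < Pb4+ < Tl3+ < Hg2+. Counting from the smallest, position 5 is Tl3+.

Tl3+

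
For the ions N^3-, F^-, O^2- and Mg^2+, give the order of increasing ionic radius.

Mg^2+ < F^- < O^2- < N^3-

All of these have 10 electrons (isoelectronic). With the same electron cloud, the ion with the most protons pulls it in tightest. Nuclear charges: Mg^2+ (Z=12), F^- (Z=9), O^2- (Z=8), N^3- (Z=7). Highest Z is smallest.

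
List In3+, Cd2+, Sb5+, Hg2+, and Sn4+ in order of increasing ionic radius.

Tabulating Z and e⁻: Sb5+ has 46 e⁻ (Z=51), Sn4+ has 46 e⁻ (Z=50), In3+ has 46 e⁻ (Z=49), Cd2+ has 46 e⁻ (Z=48), Hg2+ has 78 e⁻ (Z=80). Sb5+ < Sn4+ (both 46 e⁻, Z=51>50); Sn4+ < In3+ (both 46 e⁻, Z=50>49); In3+ < Cd2+ (isoelectronic, higher Z=49 is smaller); Cd2+ < Hg2+ (same group, 1 shell fewer).

Sb5+ < Sn4+ < In3+ < Cd2+ < Hg2+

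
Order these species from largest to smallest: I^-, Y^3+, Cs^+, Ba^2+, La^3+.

I^- > Cs^+ > Ba^2+ > La^3+ > Y^3+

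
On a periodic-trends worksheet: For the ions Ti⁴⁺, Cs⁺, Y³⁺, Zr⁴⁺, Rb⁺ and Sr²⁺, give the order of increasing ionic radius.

Electron counts and nuclear charges: Ti⁴⁺ (Z=22, 18 e⁻), Zr⁴⁺ (Z=40, 36 e⁻), Y³⁺ (Z=39, 36 e⁻), Sr²⁺ (Z=38, 36 e⁻), Rb⁺ (Z=37, 36 e⁻), Cs⁺ (Z=55, 54 e⁻). Ti⁴⁺ < Zr⁴⁺ (same group, period 4 vs 5); Zr⁴⁺ < Y³⁺ (isoelectronic, higher Z=40 is smaller); Y³⁺ < Sr²⁺ (both 36 e⁻, Z=39>38); Sr²⁺ < Rb⁺ (both 36 e⁻, Z=38>37); Rb⁺ < Cs⁺ (same group, period 5 vs 6).

Ti⁴⁺ < Zr⁴⁺ < Y³⁺ < Sr²⁺ < Rb⁺ < Cs⁺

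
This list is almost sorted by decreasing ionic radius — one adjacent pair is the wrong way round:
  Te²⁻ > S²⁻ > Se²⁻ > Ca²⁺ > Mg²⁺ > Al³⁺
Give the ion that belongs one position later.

S²⁻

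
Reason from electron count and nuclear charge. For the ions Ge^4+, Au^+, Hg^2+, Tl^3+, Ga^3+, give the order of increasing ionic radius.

First list Z and electron count for each: Ge^4+ (Z=32, 28 e⁻), Ga^3+ (Z=31, 28 e⁻), Tl^3+ (Z=81, 78 e⁻), Hg^2+ (Z=80, 78 e⁻), Au^+ (Z=79, 78 e⁻). Ge^4+ < Ga^3+ (isoelectronic, higher Z=32 is smaller); Ga^3+ < Tl^3+ (same group, 2 shells fewer); Tl^3+ < Hg^2+ (isoelectronic, higher Z=81 is smaller); Hg^2+ < Au^+ (both 78 e⁻, Z=80>79).

Ge^4+ < Ga^3+ < Tl^3+ < Hg^2+ < Au^+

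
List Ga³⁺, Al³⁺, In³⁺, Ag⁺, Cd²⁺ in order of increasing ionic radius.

Al³⁺ < Ga³⁺ < In³⁺ < Cd²⁺ < Ag⁺

Work out protons and electrons: Al³⁺ has 10 e⁻ (Z=13), Ga³⁺ has 28 e⁻ (Z=31), In³⁺ has 46 e⁻ (Z=49), Cd²⁺ has 46 e⁻ (Z=48), Ag⁺ has 46 e⁻ (Z=47). Al³⁺ < Ga³⁺ (same group, period 3 vs 4); Ga³⁺ < In³⁺ (same group, period 4 vs 5); In³⁺ < Cd²⁺ (both 46 e⁻, Z=49>48); Cd²⁺ < Ag⁺ (both 46 e⁻, Z=48>47).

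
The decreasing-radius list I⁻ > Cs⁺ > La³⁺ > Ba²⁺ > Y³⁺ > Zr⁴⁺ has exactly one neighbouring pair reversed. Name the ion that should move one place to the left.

Check each adjacent pair. La³⁺ and Ba²⁺ are reversed: they are isoelectronic (54 e⁻) and La has more protons than Ba (57 vs 56), making La³⁺ smaller. No other neighbouring pair contradicts the periodic trends, so Ba²⁺ is the ion listed too late.

Ba²⁺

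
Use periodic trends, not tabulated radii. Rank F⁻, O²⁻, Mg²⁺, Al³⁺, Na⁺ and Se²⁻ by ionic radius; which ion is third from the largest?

F⁻

Work out protons and electrons: Al³⁺ has 10 e⁻ (Z=13), Mg²⁺ has 10 e⁻ (Z=12), Na⁺ has 10 e⁻ (Z=11), F⁻ has 10 e⁻ (Z=9), O²⁻ has 10 e⁻ (Z=8), Se²⁻ has 36 e⁻ (Z=34). Al³⁺ < Mg²⁺ (isoelectronic, higher Z=13 is smaller); Mg²⁺ < Na⁺ (both 10 e⁻, Z=12>11); Na⁺ < F⁻ (isoelectronic, higher Z=11 is smaller); F⁻ < O²⁻ (isoelectronic, higher Z=9 is smaller); O²⁻ < Se²⁻ (same group, period 2 vs 4).
Ordering: Al³⁺ < Mg²⁺ < Na⁺ < F⁻ < O²⁻ < Se²⁻. The third largest is F⁻.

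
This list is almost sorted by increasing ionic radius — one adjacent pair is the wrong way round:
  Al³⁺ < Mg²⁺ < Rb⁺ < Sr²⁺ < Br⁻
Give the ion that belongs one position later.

Rb⁺

Check each adjacent pair. Rb⁺ and Sr²⁺ are reversed: both have 36 electrons but Z(Sr)=38 > Z(Rb)=37, so Sr²⁺ should be the smaller of the two. No other neighbouring pair contradicts the periodic trends, so Rb⁺ is the ion listed too early.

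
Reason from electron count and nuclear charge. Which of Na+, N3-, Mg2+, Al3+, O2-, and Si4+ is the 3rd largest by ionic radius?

Na+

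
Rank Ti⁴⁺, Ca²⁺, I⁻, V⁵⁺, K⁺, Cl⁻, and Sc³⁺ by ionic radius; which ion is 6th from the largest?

Ti⁴⁺

V⁵⁺ (Z=23, 18 e⁻), Ti⁴⁺ (Z=22, 18 e⁻), Sc³⁺ (Z=21, 18 e⁻), Ca²⁺ (Z=20, 18 e⁻), K⁺ (Z=19, 18 e⁻), Cl⁻ (Z=17, 18 e⁻), I⁻ (Z=53, 54 e⁻). V⁵⁺ < Ti⁴⁺ (isoelectronic, higher Z=23 is smaller); Ti⁴⁺ < Sc³⁺ (isoelectronic, higher Z=22 is smaller); Sc³⁺ < Ca²⁺ (isoelectronic, higher Z=21 is smaller); Ca²⁺ < K⁺ (both 18 e⁻, Z=20>19); K⁺ < Cl⁻ (isoelectronic, higher Z=19 is smaller); Cl⁻ < I⁻ (same group, 2 shells fewer).
That gives V⁵⁺ < Ti⁴⁺ < Sc³⁺ < Ca²⁺ < K⁺ < Cl⁻ < I⁻. From the largest end, number 6 is Ti⁴⁺.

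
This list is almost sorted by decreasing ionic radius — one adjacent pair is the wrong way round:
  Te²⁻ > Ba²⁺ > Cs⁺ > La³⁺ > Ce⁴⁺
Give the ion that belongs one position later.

Check each adjacent pair. Ba²⁺ and Cs⁺ are reversed: Ba²⁺ and Cs⁺ share 54 electrons; the higher nuclear charge on Ba (Z=56) contracts it more, so Ba²⁺ < Cs⁺. No other neighbouring pair contradicts the periodic trends, so Ba²⁺ is the ion listed too early.

Ba²⁺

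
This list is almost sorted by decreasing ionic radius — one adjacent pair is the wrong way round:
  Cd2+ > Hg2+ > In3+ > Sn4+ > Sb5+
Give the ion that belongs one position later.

Cd2+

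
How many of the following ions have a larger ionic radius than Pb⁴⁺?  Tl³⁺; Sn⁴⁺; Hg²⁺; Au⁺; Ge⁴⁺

First list Z and electron count for each: Ge⁴⁺: 28 e⁻, Z=32, Sn⁴⁺: 46 e⁻, Z=50, Pb⁴⁺: 78 e⁻, Z=82, Tl³⁺: 78 e⁻, Z=81, Hg²⁺: 78 e⁻, Z=80, Au⁺: 78 e⁻, Z=79. Ge⁴⁺ < Sn⁴⁺ (same group, 1 shell fewer); Sn⁴⁺ < Pb⁴⁺ (same group, 1 shell fewer); Pb⁴⁺ < Tl³⁺ (both 78 e⁻, Z=82>81); Tl³⁺ < Hg²⁺ (both 78 e⁻, Z=81>80); Hg²⁺ < Au⁺ (both 78 e⁻, Z=80>79).
Relative to Pb⁴⁺, the ions that are larger are Tl³⁺, Hg²⁺, Au⁺. So 3 are larger.

3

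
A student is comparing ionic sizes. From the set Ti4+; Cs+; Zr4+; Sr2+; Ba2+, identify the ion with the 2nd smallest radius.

Zr4+

Tabulating Z and e⁻: Ti4+: 18 e⁻, Z=22, Zr4+: 36 e⁻, Z=40, Sr2+: 36 e⁻, Z=38, Ba2+: 54 e⁻, Z=56, Cs+: 54 e⁻, Z=55. Ti4+ < Zr4+ (same group, 1 shell fewer); Zr4+ < Sr2+ (both 36 e⁻, Z=40>38); Sr2+ < Ba2+ (same group, period 5 vs 6); Ba2+ < Cs+ (both 54 e⁻, Z=56>55).
That gives Ti4+ < Zr4+ < Sr2+ < Ba2+ < Cs+. From the smallest end, number 2 is Zr4+.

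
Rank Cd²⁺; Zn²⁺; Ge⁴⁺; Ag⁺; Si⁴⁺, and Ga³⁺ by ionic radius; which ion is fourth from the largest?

Ga³⁺

Electron counts and nuclear charges: Si⁴⁺ has 10 e⁻ (Z=14), Ge⁴⁺ has 28 e⁻ (Z=32), Ga³⁺ has 28 e⁻ (Z=31), Zn²⁺ has 28 e⁻ (Z=30), Cd²⁺ has 46 e⁻ (Z=48), Ag⁺ has 46 e⁻ (Z=47). Si⁴⁺ < Ge⁴⁺ (same group, 1 shell fewer); Ge⁴⁺ < Ga³⁺ (both 28 e⁻, Z=32>31); Ga³⁺ < Zn²⁺ (isoelectronic, higher Z=31 is smaller); Zn²⁺ < Cd²⁺ (same group, period 4 vs 5); Cd²⁺ < Ag⁺ (isoelectronic, higher Z=48 is smaller).
Full ascending order: Si⁴⁺ < Ge⁴⁺ < Ga³⁺ < Zn²⁺ < Cd²⁺ < Ag⁺. Counting from the largest, position 4 is Ga³⁺.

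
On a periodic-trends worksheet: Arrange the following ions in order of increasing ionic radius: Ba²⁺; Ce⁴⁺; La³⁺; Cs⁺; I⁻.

Ce⁴⁺ < La³⁺ < Ba²⁺ < Cs⁺ < I⁻

These species are isoelectronic with 54 electrons. The only difference is the number of protons: Ce⁴⁺ (Z=58), La³⁺ (Z=57), Ba²⁺ (Z=56), Cs⁺ (Z=55), I⁻ (Z=53). The strongest nuclear pull (Ce⁴⁺) gives the smallest ion.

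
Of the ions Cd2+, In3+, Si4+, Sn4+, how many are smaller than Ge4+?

Electron counts and nuclear charges: Si4+: 10 e⁻, Z=14, Ge4+: 28 e⁻, Z=32, Sn4+: 46 e⁻, Z=50, In3+: 46 e⁻, Z=49, Cd2+: 46 e⁻, Z=48. Si4+ < Ge4+ (same group, period 3 vs 4); Ge4+ < Sn4+ (same group, period 4 vs 5); Sn4+ < In3+ (both 46 e⁻, Z=50>49); In3+ < Cd2+ (isoelectronic, higher Z=49 is smaller).
Ordering all of them (including Ge4+) by radius gives Si4+ < Ge4+ < Sn4+ < In3+ < Cd2+. Count: 1.

1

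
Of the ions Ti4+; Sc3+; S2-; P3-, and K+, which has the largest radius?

These species are isoelectronic with 18 electrons. The only difference is the number of protons: Ti4+ (Z=22), Sc3+ (Z=21), K+ (Z=19), S2- (Z=16), P3- (Z=15). The strongest nuclear pull (Ti4+) gives the smallest ion.

P3-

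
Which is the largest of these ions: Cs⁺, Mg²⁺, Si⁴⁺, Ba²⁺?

Electron counts and nuclear charges: Si⁴⁺: 10 e⁻, Z=14, Mg²⁺: 10 e⁻, Z=12, Ba²⁺: 54 e⁻, Z=56, Cs⁺: 54 e⁻, Z=55. Si⁴⁺ < Mg²⁺ (isoelectronic, higher Z=14 is smaller); Mg²⁺ < Ba²⁺ (same group, period 3 vs 6); Ba²⁺ < Cs⁺ (both 54 e⁻, Z=56>55).

Cs⁺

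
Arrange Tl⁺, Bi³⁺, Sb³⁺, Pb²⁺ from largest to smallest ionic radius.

Tl⁺ > Pb²⁺ > Bi³⁺ > Sb³⁺

Sb³⁺ (Z=51, 48 e⁻), Bi³⁺ (Z=83, 80 e⁻), Pb²⁺ (Z=82, 80 e⁻), Tl⁺ (Z=81, 80 e⁻). Sb³⁺ < Bi³⁺ (same group, 1 shell fewer); Bi³⁺ < Pb²⁺ (isoelectronic, higher Z=83 is smaller); Pb²⁺ < Tl⁺ (both 80 e⁻, Z=82>81).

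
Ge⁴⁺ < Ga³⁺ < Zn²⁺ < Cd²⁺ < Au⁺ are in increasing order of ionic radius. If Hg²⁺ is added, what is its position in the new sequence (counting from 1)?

5

First list Z and electron count for each: Ge⁴⁺ (Z=32, 28 e⁻), Ga³⁺ (Z=31, 28 e⁻), Zn²⁺ (Z=30, 28 e⁻), Cd²⁺ (Z=48, 46 e⁻), Hg²⁺ (Z=80, 78 e⁻), Au⁺ (Z=79, 78 e⁻). Ge⁴⁺ < Ga³⁺ (both 28 e⁻, Z=32>31); Ga³⁺ < Zn²⁺ (isoelectronic, higher Z=31 is smaller); Zn²⁺ < Cd²⁺ (same group, 1 shell fewer); Cd²⁺ < Hg²⁺ (same group, period 5 vs 6); Hg²⁺ < Au⁺ (both 78 e⁻, Z=80>79).
With Hg²⁺ included the full order is Ge⁴⁺ < Ga³⁺ < Zn²⁺ < Cd²⁺ < Hg²⁺ < Au⁺, so it takes position 5.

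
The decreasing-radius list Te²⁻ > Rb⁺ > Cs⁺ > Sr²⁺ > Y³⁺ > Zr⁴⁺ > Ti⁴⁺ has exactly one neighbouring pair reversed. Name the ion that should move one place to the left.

Cs⁺

Scanning neighbour by neighbour, only Rb⁺/Cs⁺ violates a trend: same group and charge — period 5 sits above period 6, so Rb⁺ is smaller. That makes Cs⁺ the one sitting a position late relative to where it belongs.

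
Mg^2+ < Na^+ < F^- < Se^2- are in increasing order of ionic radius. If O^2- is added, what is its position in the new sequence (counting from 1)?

4

Mg^2+ (Z=12, 10 e⁻), Na^+ (Z=11, 10 e⁻), F^- (Z=9, 10 e⁻), O^2- (Z=8, 10 e⁻), Se^2- (Z=34, 36 e⁻). Mg^2+ < Na^+ (isoelectronic, higher Z=12 is smaller); Na^+ < F^- (isoelectronic, higher Z=11 is smaller); F^- < O^2- (isoelectronic, higher Z=9 is smaller); O^2- < Se^2- (same group, period 2 vs 4).
The complete sequence is Mg^2+ < Na^+ < F^- < O^2- < Se^2-. O^2- sits at position 4.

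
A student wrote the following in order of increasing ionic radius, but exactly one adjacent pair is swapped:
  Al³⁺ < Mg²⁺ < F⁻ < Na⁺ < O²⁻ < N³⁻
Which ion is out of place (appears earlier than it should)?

Compare adjacent ions: they are isoelectronic (10 e⁻) and Na has more protons than F (11 vs 9), making Na⁺ smaller — yet in this increasing list F⁻ sits before Na⁺. Nothing else is reversed, so F⁻ should move one place to the right.

F⁻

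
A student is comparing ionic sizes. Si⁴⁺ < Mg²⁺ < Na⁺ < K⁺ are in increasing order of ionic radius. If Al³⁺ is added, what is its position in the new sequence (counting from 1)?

2

Work out protons and electrons: Si⁴⁺ (Z=14, 10 e⁻), Al³⁺ (Z=13, 10 e⁻), Mg²⁺ (Z=12, 10 e⁻), Na⁺ (Z=11, 10 e⁻), K⁺ (Z=19, 18 e⁻). Si⁴⁺ < Al³⁺ (isoelectronic, higher Z=14 is smaller); Al³⁺ < Mg²⁺ (both 10 e⁻, Z=13>12); Mg²⁺ < Na⁺ (isoelectronic, higher Z=12 is smaller); Na⁺ < K⁺ (same group, period 3 vs 4).
With Al³⁺ included the full order is Si⁴⁺ < Al³⁺ < Mg²⁺ < Na⁺ < K⁺, so it takes position 2.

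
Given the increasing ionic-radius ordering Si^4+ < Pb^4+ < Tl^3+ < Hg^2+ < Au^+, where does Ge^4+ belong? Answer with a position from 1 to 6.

Tabulating Z and e⁻: Si^4+: 10 e⁻, Z=14, Ge^4+: 28 e⁻, Z=32, Pb^4+: 78 e⁻, Z=82, Tl^3+: 78 e⁻, Z=81, Hg^2+: 78 e⁻, Z=80, Au^+: 78 e⁻, Z=79. Si^4+ < Ge^4+ (same group, period 3 vs 4); Ge^4+ < Pb^4+ (same group, period 4 vs 6); Pb^4+ < Tl^3+ (both 78 e⁻, Z=82>81); Tl^3+ < Hg^2+ (isoelectronic, higher Z=81 is smaller); Hg^2+ < Au^+ (isoelectronic, higher Z=80 is smaller).
With Ge^4+ included the full order is Si^4+ < Ge^4+ < Pb^4+ < Tl^3+ < Hg^2+ < Au^+, so it takes position 2.

2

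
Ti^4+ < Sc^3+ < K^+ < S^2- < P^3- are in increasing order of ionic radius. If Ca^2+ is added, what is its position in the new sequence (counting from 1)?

Isoelectronic series (18 e⁻ each). Size is set by nuclear charge: more protons means a smaller ion. Ti^4+ (Z=22), Sc^3+ (Z=21), Ca^2+ (Z=20), K^+ (Z=19), S^2- (Z=16), P^3- (Z=15).
With Ca^2+ included the full order is Ti^4+ < Sc^3+ < Ca^2+ < K^+ < S^2- < P^3-, so it takes position 3.

3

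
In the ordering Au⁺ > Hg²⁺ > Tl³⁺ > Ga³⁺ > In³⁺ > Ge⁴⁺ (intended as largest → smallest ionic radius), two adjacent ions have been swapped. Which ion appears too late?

In³⁺

Scanning neighbour by neighbour, only Ga³⁺/In³⁺ violates a trend: Ga³⁺ and In³⁺ are in one column with the same charge; the lighter period-4 ion has one fewer shell and is smaller. That makes In³⁺ the one sitting a position late relative to where it belongs.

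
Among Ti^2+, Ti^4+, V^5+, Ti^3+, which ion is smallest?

Tabulating Z and e⁻: V^5+ has 18 e⁻ (Z=23), Ti^4+ has 18 e⁻ (Z=22), Ti^3+ has 19 e⁻ (Z=22), Ti^2+ has 20 e⁻ (Z=22). V^5+ < Ti^4+ (isoelectronic, higher Z=23 is smaller); Ti^4+ < Ti^3+ (higher charge on the same element); Ti^3+ < Ti^2+ (higher charge on the same element).

V^5+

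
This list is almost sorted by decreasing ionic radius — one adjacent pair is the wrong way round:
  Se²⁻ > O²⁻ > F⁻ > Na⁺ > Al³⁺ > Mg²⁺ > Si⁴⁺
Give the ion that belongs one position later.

Al³⁺

Compare adjacent ions: they are isoelectronic (10 e⁻) and Al has more protons than Mg (13 vs 12), making Al³⁺ smaller — yet in this decreasing list Al³⁺ sits before Mg²⁺. Nothing else is reversed, so Al³⁺ should move one place to the right.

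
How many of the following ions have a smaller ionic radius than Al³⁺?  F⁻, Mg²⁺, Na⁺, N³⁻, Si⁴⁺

Isoelectronic series (10 e⁻ each). Size is set by nuclear charge: more protons means a smaller ion. Si⁴⁺ (Z=14), Al³⁺ (Z=13), Mg²⁺ (Z=12), Na⁺ (Z=11), F⁻ (Z=9), N³⁻ (Z=7).
Relative to Al³⁺, the ions that are smaller are Si⁴⁺. That's 1.

1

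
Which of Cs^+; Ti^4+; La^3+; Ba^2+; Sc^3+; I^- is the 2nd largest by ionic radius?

Cs^+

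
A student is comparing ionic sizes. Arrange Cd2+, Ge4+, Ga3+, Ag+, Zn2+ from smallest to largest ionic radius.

Ge4+ < Ga3+ < Zn2+ < Cd2+ < Ag+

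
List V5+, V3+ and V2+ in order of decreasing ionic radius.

V2+ > V3+ > V5+

These are all V ions. Removing more electrons (higher positive charge) pulls the remaining electrons in closer, so V5+ is smallest and V2+ is largest.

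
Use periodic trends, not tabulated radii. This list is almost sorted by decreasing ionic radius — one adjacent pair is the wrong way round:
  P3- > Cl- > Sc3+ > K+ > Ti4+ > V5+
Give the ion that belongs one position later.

Sc3+

Compare adjacent ions: both have 18 electrons but Z(Sc)=21 > Z(K)=19, so Sc3+ should be the smaller of the two — yet in this decreasing list Sc3+ sits before K+. Nothing else is reversed, so Sc3+ should move one place to the right.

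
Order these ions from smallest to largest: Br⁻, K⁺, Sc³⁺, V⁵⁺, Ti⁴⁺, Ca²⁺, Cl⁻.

V⁵⁺ < Ti⁴⁺ < Sc³⁺ < Ca²⁺ < K⁺ < Cl⁻ < Br⁻

Work out protons and electrons: V⁵⁺ (Z=23, 18 e⁻), Ti⁴⁺ (Z=22, 18 e⁻), Sc³⁺ (Z=21, 18 e⁻), Ca²⁺ (Z=20, 18 e⁻), K⁺ (Z=19, 18 e⁻), Cl⁻ (Z=17, 18 e⁻), Br⁻ (Z=35, 36 e⁻). V⁵⁺ < Ti⁴⁺ (both 18 e⁻, Z=23>22); Ti⁴⁺ < Sc³⁺ (isoelectronic, higher Z=22 is smaller); Sc³⁺ < Ca²⁺ (isoelectronic, higher Z=21 is smaller); Ca²⁺ < K⁺ (both 18 e⁻, Z=20>19); K⁺ < Cl⁻ (isoelectronic, higher Z=19 is smaller); Cl⁻ < Br⁻ (same group, 1 shell fewer).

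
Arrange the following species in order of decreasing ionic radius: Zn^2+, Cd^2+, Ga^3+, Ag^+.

Ga^3+ has 28 e⁻ (Z=31), Zn^2+ has 28 e⁻ (Z=30), Cd^2+ has 46 e⁻ (Z=48), Ag^+ has 46 e⁻ (Z=47). Ga^3+ < Zn^2+ (both 28 e⁻, Z=31>30); Zn^2+ < Cd^2+ (same group, 1 shell fewer); Cd^2+ < Ag^+ (both 46 e⁻, Z=48>47).

Ag^+ > Cd^2+ > Zn^2+ > Ga^3+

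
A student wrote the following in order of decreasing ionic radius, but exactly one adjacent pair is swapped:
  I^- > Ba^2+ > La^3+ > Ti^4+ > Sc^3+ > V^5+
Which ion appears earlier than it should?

The pair Ti^4+, Sc^3+ is the wrong way round — they are isoelectronic (18 e⁻) and Ti has more protons than Sc (22 vs 21), making Ti^4+ smaller. All other adjacent pairs agree with periodic trends, so Ti^4+ is the misplaced ion.

Ti^4+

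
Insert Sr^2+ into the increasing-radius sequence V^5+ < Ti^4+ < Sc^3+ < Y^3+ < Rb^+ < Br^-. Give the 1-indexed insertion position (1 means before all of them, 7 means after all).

Tabulating Z and e⁻: V^5+: 18 e⁻, Z=23, Ti^4+: 18 e⁻, Z=22, Sc^3+: 18 e⁻, Z=21, Y^3+: 36 e⁻, Z=39, Sr^2+: 36 e⁻, Z=38, Rb^+: 36 e⁻, Z=37, Br^-: 36 e⁻, Z=35. V^5+ < Ti^4+ (both 18 e⁻, Z=23>22); Ti^4+ < Sc^3+ (both 18 e⁻, Z=22>21); Sc^3+ < Y^3+ (same group, 1 shell fewer); Y^3+ < Sr^2+ (both 36 e⁻, Z=39>38); Sr^2+ < Rb^+ (isoelectronic, higher Z=38 is smaller); Rb^+ < Br^- (both 36 e⁻, Z=37>35).
Merged order: V^5+ < Ti^4+ < Sc^3+ < Y^3+ < Sr^2+ < Rb^+ < Br^- — Sr^2+ is number 5.

5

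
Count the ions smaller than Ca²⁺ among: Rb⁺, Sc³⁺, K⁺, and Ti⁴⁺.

First list Z and electron count for each: Ti⁴⁺ (Z=22, 18 e⁻), Sc³⁺ (Z=21, 18 e⁻), Ca²⁺ (Z=20, 18 e⁻), K⁺ (Z=19, 18 e⁻), Rb⁺ (Z=37, 36 e⁻). Ti⁴⁺ < Sc³⁺ (isoelectronic, higher Z=22 is smaller); Sc³⁺ < Ca²⁺ (isoelectronic, higher Z=21 is smaller); Ca²⁺ < K⁺ (isoelectronic, higher Z=20 is smaller); K⁺ < Rb⁺ (same group, period 4 vs 5).
Relative to Ca²⁺, the ions that are smaller are Ti⁴⁺, Sc³⁺. That's 2.

2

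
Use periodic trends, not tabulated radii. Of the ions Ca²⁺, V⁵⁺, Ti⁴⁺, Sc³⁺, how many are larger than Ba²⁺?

Work out protons and electrons: V⁵⁺: 18 e⁻, Z=23, Ti⁴⁺: 18 e⁻, Z=22, Sc³⁺: 18 e⁻, Z=21, Ca²⁺: 18 e⁻, Z=20, Ba²⁺: 54 e⁻, Z=56. V⁵⁺ < Ti⁴⁺ (isoelectronic, higher Z=23 is smaller); Ti⁴⁺ < Sc³⁺ (both 18 e⁻, Z=22>21); Sc³⁺ < Ca²⁺ (both 18 e⁻, Z=21>20); Ca²⁺ < Ba²⁺ (same group, period 4 vs 6).
Placing each against Ba²⁺: smaller — V⁵⁺, Ti⁴⁺, Sc³⁺, Ca²⁺; larger — none. Count: 0.

0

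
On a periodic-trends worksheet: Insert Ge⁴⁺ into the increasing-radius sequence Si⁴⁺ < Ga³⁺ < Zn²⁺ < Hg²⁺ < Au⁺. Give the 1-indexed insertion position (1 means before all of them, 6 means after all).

2

Work out protons and electrons: Si⁴⁺ (Z=14, 10 e⁻), Ge⁴⁺ (Z=32, 28 e⁻), Ga³⁺ (Z=31, 28 e⁻), Zn²⁺ (Z=30, 28 e⁻), Hg²⁺ (Z=80, 78 e⁻), Au⁺ (Z=79, 78 e⁻). Si⁴⁺ < Ge⁴⁺ (same group, period 3 vs 4); Ge⁴⁺ < Ga³⁺ (both 28 e⁻, Z=32>31); Ga³⁺ < Zn²⁺ (both 28 e⁻, Z=31>30); Zn²⁺ < Hg²⁺ (same group, 2 shells fewer); Hg²⁺ < Au⁺ (isoelectronic, higher Z=80 is smaller).
With Ge⁴⁺ included the full order is Si⁴⁺ < Ge⁴⁺ < Ga³⁺ < Zn²⁺ < Hg²⁺ < Au⁺, so it takes position 2.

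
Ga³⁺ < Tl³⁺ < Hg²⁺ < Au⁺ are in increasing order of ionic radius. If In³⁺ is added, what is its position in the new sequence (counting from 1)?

Electron counts and nuclear charges: Ga³⁺: 28 e⁻, Z=31, In³⁺: 46 e⁻, Z=49, Tl³⁺: 78 e⁻, Z=81, Hg²⁺: 78 e⁻, Z=80, Au⁺: 78 e⁻, Z=79. Ga³⁺ < In³⁺ (same group, 1 shell fewer); In³⁺ < Tl³⁺ (same group, 1 shell fewer); Tl³⁺ < Hg²⁺ (isoelectronic, higher Z=81 is smaller); Hg²⁺ < Au⁺ (isoelectronic, higher Z=80 is smaller).
With In³⁺ included the full order is Ga³⁺ < In³⁺ < Tl³⁺ < Hg²⁺ < Au⁺, so it takes position 2.

2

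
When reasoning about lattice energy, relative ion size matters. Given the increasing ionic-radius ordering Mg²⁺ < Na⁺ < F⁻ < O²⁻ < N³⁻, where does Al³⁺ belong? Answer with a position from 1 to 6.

1

All of these have 10 electrons (isoelectronic). With the same electron cloud, the ion with the most protons pulls it in tightest. Nuclear charges: Al³⁺ (Z=13), Mg²⁺ (Z=12), Na⁺ (Z=11), F⁻ (Z=9), O²⁻ (Z=8), N³⁻ (Z=7). Highest Z is smallest.
With Al³⁺ included the full order is Al³⁺ < Mg²⁺ < Na⁺ < F⁻ < O²⁻ < N³⁻, so it takes position 1.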